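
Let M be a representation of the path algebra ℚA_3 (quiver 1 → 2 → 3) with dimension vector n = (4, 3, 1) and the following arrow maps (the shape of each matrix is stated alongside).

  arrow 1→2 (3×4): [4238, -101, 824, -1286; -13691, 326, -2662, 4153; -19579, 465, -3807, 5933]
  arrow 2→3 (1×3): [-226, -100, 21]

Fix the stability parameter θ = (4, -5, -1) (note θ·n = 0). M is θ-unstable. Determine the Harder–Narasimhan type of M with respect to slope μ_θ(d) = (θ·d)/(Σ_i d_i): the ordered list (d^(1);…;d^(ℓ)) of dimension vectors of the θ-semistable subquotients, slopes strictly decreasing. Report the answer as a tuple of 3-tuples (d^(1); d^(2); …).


Barcode: M ≅ I[1,1], I[1,2]^2, I[1,3]. HN layers by μ_θ (3 steps, strictly decreasing):
  μ^(1)=4; μ^(2)=-1/2; μ^(3)=-2/3

((1, 0, 0); (2, 2, 0); (1, 1, 1))


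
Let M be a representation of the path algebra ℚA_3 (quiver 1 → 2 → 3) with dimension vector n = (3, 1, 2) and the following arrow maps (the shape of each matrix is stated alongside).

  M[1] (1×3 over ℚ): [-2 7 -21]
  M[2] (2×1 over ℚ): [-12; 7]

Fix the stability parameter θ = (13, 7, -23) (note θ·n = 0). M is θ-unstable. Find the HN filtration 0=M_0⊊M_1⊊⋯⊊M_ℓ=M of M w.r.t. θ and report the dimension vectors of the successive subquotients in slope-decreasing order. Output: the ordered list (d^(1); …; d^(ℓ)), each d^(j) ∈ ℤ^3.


Via rank(M_{q-1}∘⋯∘M_p): M ≅ I[1,1]^2, I[1,3], I[3,3].
μ_θ-semistable layers: μ^(1)=13; μ^(2)=-1; μ^(3)=-23

((2, 0, 0); (1, 1, 1); (0, 0, 1))


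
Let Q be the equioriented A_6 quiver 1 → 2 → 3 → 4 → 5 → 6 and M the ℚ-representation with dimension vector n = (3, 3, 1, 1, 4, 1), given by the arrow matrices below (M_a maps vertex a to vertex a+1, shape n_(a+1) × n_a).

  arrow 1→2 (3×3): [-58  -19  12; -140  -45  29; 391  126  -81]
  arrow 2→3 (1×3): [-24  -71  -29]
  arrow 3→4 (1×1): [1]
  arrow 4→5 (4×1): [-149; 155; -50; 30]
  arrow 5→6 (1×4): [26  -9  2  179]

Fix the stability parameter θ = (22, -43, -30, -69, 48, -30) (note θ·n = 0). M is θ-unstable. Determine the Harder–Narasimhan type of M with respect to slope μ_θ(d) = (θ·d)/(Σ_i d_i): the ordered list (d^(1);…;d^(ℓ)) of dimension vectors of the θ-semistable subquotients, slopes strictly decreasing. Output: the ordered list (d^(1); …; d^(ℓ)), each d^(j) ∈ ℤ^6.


Interval decomposition of M: I[1,2]^2, I[1,6], I[5,5]^3.
HN type (ℓ=4): μ^(1)=48; μ^(2)=9; μ^(3)=-21/2; μ^(4)=-30

((0, 0, 0, 0, 3, 0); (0, 0, 0, 0, 1, 1); (2, 2, 0, 0, 0, 0); (1, 1, 1, 1, 0, 0))


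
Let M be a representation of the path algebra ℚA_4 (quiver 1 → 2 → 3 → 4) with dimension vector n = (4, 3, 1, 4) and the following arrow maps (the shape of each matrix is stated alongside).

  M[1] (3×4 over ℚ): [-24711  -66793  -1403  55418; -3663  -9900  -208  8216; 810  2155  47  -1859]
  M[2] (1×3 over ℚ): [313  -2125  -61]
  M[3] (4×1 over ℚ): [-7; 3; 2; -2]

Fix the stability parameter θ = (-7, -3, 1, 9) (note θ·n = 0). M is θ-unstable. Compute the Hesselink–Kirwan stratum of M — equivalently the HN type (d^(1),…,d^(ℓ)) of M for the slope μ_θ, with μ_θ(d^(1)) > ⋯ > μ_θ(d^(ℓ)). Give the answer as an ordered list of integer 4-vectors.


Via rank(M_{q-1}∘⋯∘M_p): M ≅ I[1,1], I[1,2]^2, I[1,4], I[4,4]^3.
μ_θ-semistable layers: μ^(1)=9; μ^(2)=1; μ^(3)=-3; μ^(4)=-7

((0, 0, 0, 4); (0, 0, 1, 0); (0, 3, 0, 0); (4, 0, 0, 0))


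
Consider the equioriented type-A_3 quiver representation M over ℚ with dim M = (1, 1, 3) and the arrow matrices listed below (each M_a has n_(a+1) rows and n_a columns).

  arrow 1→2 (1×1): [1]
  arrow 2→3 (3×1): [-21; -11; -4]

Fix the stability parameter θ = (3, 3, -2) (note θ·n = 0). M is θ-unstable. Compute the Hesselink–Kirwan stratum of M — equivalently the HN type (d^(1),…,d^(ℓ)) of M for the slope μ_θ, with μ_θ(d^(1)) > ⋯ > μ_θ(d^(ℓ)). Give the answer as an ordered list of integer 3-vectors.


Barcode: M ≅ I[1,3], I[3,3]^2. HN layers by μ_θ (2 steps, strictly decreasing):
  μ^(1)=4/3; μ^(2)=-2

((1, 1, 1); (0, 0, 2))


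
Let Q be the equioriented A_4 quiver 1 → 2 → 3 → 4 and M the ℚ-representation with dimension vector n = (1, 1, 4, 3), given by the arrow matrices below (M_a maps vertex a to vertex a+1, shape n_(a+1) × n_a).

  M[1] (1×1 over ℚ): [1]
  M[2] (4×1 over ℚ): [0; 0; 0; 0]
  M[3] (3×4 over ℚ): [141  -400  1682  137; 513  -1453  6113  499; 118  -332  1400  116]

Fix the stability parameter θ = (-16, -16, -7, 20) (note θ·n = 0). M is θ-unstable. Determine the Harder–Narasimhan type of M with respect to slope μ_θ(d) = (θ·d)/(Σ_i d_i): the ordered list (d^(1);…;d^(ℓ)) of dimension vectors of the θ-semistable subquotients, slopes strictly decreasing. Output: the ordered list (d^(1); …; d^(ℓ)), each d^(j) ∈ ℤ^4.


Interval decomposition of M: I[1,2], I[3,3], I[3,4]^3.
HN type (ℓ=3): μ^(1)=20; μ^(2)=-7; μ^(3)=-16

((0, 0, 0, 3); (0, 0, 4, 0); (1, 1, 0, 0))


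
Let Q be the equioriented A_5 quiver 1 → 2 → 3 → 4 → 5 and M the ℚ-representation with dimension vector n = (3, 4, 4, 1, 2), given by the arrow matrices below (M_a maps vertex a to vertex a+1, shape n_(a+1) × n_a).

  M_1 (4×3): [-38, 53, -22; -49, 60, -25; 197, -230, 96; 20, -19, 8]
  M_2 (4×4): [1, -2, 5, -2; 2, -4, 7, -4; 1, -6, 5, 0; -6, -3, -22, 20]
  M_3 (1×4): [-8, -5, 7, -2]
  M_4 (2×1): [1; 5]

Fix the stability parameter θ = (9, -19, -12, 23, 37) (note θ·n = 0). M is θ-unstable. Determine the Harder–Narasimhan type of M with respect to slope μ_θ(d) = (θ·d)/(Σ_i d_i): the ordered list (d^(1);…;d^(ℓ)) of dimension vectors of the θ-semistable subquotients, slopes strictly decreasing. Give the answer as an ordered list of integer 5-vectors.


Barcode: M ≅ I[1,3]^2, I[1,5], I[2,3], I[5,5]. HN layers by μ_θ (5 steps, strictly decreasing):
  μ^(1)=37; μ^(2)=23; μ^(3)=-22/3; μ^(4)=-12; μ^(5)=-19

((0, 0, 0, 0, 2); (0, 0, 0, 1, 0); (3, 3, 3, 0, 0); (0, 0, 1, 0, 0); (0, 1, 0, 0, 0))


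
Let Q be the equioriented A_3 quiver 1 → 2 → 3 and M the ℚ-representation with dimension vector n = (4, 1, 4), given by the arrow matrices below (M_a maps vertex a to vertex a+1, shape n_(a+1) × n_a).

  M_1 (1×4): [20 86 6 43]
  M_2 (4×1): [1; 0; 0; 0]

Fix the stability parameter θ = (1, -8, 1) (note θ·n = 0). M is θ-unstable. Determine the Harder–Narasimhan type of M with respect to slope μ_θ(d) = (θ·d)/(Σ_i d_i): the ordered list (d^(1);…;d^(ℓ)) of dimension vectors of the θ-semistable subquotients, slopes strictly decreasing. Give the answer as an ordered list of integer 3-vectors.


Barcode: M ≅ I[1,1]^3, I[1,3], I[3,3]^3. HN layers by μ_θ (2 steps, strictly decreasing):
  μ^(1)=1; μ^(2)=-7/2

((3, 0, 4); (1, 1, 0))


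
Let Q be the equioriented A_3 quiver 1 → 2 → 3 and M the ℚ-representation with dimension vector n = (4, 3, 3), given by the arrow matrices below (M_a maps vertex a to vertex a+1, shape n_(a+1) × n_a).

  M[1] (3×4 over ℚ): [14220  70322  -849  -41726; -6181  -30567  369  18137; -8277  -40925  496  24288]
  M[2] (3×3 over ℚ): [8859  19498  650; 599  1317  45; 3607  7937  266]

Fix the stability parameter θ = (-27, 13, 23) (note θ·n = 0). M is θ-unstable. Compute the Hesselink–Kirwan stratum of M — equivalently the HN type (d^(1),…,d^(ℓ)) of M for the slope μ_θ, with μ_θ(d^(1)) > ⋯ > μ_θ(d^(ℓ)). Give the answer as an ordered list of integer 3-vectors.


Via rank(M_{q-1}∘⋯∘M_p): M ≅ I[1,1], I[1,3]^3.
μ_θ-semistable layers: μ^(1)=23; μ^(2)=13; μ^(3)=-27

((0, 0, 3); (0, 3, 0); (4, 0, 0))


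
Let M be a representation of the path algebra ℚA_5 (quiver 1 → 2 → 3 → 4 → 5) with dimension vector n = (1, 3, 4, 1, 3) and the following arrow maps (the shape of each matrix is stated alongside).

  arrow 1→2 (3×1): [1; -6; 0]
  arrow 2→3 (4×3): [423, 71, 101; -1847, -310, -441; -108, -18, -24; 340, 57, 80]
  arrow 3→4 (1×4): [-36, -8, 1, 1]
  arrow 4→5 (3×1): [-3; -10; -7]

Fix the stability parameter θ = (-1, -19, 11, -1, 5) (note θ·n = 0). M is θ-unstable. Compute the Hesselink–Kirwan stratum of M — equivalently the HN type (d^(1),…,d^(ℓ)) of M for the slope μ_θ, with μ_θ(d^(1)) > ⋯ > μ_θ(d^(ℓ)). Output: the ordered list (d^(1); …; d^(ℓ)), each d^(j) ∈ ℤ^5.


Via rank(M_{q-1}∘⋯∘M_p): M ≅ I[1,5], I[2,3]^2, I[3,3], I[5,5]^2.
μ_θ-semistable layers: μ^(1)=11; μ^(2)=5; μ^(3)=-10; μ^(4)=-19

((0, 0, 3, 0, 0); (0, 0, 1, 1, 3); (1, 1, 0, 0, 0); (0, 2, 0, 0, 0))


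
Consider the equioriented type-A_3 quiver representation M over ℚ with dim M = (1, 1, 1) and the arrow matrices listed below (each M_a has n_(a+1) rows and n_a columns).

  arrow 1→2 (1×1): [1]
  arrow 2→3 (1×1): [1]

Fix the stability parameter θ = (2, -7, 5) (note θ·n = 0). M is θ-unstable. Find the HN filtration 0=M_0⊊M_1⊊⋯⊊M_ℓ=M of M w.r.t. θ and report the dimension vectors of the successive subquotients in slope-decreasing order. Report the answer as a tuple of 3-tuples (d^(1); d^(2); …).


Barcode: M ≅ I[1,3]. HN layers by μ_θ (2 steps, strictly decreasing):
  μ^(1)=5; μ^(2)=-5/2

((0, 0, 1); (1, 1, 0))


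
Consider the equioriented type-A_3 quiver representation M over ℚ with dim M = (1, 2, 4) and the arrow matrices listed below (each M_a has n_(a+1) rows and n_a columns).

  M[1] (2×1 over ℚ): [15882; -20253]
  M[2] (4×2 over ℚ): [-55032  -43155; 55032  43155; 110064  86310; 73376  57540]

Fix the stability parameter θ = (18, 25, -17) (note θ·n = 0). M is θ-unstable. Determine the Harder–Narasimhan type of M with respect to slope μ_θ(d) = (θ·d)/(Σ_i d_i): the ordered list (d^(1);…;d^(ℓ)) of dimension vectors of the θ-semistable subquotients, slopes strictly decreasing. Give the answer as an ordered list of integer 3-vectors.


Interval decomposition of M: I[1,3], I[2,2], I[3,3]^3.
HN type (ℓ=3): μ^(1)=25; μ^(2)=26/3; μ^(3)=-17

((0, 1, 0); (1, 1, 1); (0, 0, 3))


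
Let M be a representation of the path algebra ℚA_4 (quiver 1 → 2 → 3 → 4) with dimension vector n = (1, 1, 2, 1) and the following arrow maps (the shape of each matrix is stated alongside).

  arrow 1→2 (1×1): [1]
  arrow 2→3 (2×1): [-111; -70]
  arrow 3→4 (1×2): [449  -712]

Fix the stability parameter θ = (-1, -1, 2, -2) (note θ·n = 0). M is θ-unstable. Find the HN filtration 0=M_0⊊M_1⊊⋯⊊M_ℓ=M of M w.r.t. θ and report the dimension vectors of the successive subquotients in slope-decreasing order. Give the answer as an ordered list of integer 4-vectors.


Interval decomposition of M: I[1,4], I[3,3].
HN type (ℓ=3): μ^(1)=2; μ^(2)=0; μ^(3)=-1

((0, 0, 1, 0); (0, 0, 1, 1); (1, 1, 0, 0))


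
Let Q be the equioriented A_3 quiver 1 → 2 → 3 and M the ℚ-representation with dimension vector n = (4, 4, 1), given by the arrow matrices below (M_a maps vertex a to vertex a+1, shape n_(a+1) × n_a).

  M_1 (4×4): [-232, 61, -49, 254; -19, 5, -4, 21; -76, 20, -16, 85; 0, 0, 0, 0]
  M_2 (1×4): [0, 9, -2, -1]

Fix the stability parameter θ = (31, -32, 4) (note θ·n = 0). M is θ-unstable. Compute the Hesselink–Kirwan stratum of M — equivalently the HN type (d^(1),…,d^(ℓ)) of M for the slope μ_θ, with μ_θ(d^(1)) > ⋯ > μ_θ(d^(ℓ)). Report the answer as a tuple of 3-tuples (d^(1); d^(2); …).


Interval decomposition of M: I[1,1], I[1,2]^2, I[1,3], I[2,2].
HN type (ℓ=4): μ^(1)=31; μ^(2)=4; μ^(3)=-1/2; μ^(4)=-32

((1, 0, 0); (0, 0, 1); (3, 3, 0); (0, 1, 0))


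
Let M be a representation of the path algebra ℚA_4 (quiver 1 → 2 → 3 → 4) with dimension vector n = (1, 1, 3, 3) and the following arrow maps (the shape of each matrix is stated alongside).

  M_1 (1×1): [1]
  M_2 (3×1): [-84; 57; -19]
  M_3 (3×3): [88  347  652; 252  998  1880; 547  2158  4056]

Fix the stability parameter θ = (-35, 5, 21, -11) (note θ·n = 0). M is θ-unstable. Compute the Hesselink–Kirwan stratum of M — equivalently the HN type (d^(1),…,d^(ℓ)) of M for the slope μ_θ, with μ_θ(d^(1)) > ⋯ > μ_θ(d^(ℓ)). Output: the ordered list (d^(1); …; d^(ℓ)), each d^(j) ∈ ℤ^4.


Barcode: M ≅ I[1,4], I[3,3], I[3,4], I[4,4]. HN layers by μ_θ (4 steps, strictly decreasing):
  μ^(1)=21; μ^(2)=5; μ^(3)=-11; μ^(4)=-35

((0, 0, 1, 0); (0, 1, 2, 2); (0, 0, 0, 1); (1, 0, 0, 0))


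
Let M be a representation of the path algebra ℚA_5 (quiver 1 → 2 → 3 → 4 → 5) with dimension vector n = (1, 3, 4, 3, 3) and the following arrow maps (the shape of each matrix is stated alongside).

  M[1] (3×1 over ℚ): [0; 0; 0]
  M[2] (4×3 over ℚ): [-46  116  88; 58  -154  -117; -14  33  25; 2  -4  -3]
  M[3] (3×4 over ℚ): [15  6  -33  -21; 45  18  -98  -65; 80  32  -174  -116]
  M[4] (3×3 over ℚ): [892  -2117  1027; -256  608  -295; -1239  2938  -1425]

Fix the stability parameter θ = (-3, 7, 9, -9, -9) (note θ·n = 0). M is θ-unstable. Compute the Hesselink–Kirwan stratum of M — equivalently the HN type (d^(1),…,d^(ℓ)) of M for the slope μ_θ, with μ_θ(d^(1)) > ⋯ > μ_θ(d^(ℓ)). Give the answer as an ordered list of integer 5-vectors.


Interval decomposition of M: I[1,1], I[2,3], I[2,5]^2, I[3,3], I[4,5].
HN type (ℓ=5): μ^(1)=9; μ^(2)=7; μ^(3)=-1/2; μ^(4)=-3; μ^(5)=-9

((0, 0, 2, 0, 0); (0, 1, 0, 0, 0); (0, 2, 2, 2, 2); (1, 0, 0, 0, 0); (0, 0, 0, 1, 1))


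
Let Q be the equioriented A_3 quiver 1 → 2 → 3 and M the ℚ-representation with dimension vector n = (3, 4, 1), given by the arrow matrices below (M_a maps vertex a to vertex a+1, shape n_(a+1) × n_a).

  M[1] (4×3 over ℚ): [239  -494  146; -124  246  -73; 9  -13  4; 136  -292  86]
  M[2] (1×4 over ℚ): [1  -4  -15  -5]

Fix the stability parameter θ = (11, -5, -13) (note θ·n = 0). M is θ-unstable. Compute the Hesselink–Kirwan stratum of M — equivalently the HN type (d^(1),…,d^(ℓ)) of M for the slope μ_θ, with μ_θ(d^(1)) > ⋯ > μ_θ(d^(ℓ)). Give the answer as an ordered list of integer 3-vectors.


Barcode: M ≅ I[1,2]^2, I[1,3], I[2,2]. HN layers by μ_θ (3 steps, strictly decreasing):
  μ^(1)=3; μ^(2)=-7/3; μ^(3)=-5

((2, 2, 0); (1, 1, 1); (0, 1, 0))


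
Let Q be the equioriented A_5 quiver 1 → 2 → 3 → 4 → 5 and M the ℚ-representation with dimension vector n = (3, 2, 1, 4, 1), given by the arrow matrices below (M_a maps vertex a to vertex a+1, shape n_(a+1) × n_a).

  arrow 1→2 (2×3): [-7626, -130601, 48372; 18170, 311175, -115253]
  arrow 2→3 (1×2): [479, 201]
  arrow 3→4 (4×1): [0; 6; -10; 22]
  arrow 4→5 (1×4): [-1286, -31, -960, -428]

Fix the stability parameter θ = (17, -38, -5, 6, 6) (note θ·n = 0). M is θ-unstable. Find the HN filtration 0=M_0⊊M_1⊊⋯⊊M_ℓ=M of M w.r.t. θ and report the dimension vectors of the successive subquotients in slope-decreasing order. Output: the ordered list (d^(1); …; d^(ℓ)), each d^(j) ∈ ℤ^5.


Via rank(M_{q-1}∘⋯∘M_p): M ≅ I[1,1], I[1,2], I[1,5], I[4,4]^3.
μ_θ-semistable layers: μ^(1)=17; μ^(2)=6; μ^(3)=-5; μ^(4)=-21/2

((1, 0, 0, 0, 0); (0, 0, 0, 4, 1); (0, 0, 1, 0, 0); (2, 2, 0, 0, 0))


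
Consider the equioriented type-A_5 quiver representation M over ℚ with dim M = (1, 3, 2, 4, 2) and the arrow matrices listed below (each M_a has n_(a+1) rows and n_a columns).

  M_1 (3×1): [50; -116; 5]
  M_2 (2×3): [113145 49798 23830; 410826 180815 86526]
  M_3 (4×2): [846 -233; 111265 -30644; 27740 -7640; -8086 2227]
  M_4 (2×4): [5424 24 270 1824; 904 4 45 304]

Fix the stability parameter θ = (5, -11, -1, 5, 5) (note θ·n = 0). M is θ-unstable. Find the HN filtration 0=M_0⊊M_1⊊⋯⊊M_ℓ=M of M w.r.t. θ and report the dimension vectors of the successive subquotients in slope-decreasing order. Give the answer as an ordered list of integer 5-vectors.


Via rank(M_{q-1}∘⋯∘M_p): M ≅ I[1,4], I[2,2], I[2,4], I[4,4], I[4,5], I[5,5].
μ_θ-semistable layers: μ^(1)=5; μ^(2)=-1; μ^(3)=-3; μ^(4)=-11

((0, 0, 0, 4, 2); (0, 0, 2, 0, 0); (1, 1, 0, 0, 0); (0, 2, 0, 0, 0))


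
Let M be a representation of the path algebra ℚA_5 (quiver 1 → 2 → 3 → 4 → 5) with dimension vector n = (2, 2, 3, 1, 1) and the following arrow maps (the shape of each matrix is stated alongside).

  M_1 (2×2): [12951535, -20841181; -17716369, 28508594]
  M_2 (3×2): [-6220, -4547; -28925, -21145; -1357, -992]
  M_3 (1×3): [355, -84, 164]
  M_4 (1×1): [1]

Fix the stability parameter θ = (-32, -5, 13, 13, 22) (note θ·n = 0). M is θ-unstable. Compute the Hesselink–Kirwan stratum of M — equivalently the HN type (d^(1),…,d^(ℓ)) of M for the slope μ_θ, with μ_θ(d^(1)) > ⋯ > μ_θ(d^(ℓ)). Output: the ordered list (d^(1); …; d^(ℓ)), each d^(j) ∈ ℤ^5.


Interval decomposition of M: I[1,3], I[1,5], I[3,3].
HN type (ℓ=4): μ^(1)=22; μ^(2)=13; μ^(3)=-5; μ^(4)=-32

((0, 0, 0, 0, 1); (0, 0, 3, 1, 0); (0, 2, 0, 0, 0); (2, 0, 0, 0, 0))


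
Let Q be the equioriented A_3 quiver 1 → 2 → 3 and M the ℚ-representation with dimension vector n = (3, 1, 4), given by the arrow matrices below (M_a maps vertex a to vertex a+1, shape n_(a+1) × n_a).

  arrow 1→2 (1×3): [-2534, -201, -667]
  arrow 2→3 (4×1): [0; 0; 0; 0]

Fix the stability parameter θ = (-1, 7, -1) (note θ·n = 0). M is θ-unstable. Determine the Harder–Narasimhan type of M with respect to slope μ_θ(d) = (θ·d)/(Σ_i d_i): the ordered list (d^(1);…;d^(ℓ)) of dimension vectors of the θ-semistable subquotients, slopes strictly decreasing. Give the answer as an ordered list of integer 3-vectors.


Interval decomposition of M: I[1,1]^2, I[1,2], I[3,3]^4.
HN type (ℓ=2): μ^(1)=7; μ^(2)=-1

((0, 1, 0); (3, 0, 4))


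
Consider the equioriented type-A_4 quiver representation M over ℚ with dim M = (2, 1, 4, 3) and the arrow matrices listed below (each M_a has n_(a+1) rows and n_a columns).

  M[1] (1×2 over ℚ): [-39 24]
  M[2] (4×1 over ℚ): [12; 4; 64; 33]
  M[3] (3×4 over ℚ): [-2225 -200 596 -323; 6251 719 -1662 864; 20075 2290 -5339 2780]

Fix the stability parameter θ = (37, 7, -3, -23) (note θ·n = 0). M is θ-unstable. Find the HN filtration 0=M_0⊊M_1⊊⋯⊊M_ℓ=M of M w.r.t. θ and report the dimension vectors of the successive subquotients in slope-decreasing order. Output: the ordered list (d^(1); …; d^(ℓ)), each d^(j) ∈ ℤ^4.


Barcode: M ≅ I[1,1], I[1,4], I[3,3], I[3,4]^2. HN layers by μ_θ (4 steps, strictly decreasing):
  μ^(1)=37; μ^(2)=9/2; μ^(3)=-3; μ^(4)=-13

((1, 0, 0, 0); (1, 1, 1, 1); (0, 0, 1, 0); (0, 0, 2, 2))


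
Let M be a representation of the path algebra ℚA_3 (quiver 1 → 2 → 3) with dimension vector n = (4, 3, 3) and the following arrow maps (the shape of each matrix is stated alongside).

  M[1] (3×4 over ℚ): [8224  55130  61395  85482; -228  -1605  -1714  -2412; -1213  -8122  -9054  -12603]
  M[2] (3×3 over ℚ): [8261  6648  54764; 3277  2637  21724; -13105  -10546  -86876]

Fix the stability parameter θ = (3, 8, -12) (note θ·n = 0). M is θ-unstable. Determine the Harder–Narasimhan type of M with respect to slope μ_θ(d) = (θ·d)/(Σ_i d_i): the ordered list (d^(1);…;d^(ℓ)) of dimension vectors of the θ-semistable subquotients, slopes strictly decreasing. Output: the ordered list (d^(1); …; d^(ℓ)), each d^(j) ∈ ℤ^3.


Barcode: M ≅ I[1,1], I[1,2], I[1,3]^2, I[3,3]. HN layers by μ_θ (4 steps, strictly decreasing):
  μ^(1)=8; μ^(2)=3; μ^(3)=-1/3; μ^(4)=-12

((0, 1, 0); (2, 0, 0); (2, 2, 2); (0, 0, 1))


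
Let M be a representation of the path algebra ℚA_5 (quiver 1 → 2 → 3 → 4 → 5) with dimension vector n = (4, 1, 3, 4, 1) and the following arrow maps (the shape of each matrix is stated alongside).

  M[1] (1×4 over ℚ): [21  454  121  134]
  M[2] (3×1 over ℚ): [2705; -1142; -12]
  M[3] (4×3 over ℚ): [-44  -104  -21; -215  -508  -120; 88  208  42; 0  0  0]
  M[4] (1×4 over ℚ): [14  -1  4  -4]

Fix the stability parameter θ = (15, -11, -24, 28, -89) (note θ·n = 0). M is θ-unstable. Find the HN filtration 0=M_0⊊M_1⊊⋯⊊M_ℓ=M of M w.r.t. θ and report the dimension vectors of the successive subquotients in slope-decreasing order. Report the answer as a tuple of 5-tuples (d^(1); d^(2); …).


Barcode: M ≅ I[1,1]^3, I[1,5], I[3,3], I[3,4], I[4,4]^2. HN layers by μ_θ (4 steps, strictly decreasing):
  μ^(1)=28; μ^(2)=15; μ^(3)=-81/5; μ^(4)=-24

((0, 0, 0, 3, 0); (3, 0, 0, 0, 0); (1, 1, 1, 1, 1); (0, 0, 2, 0, 0))


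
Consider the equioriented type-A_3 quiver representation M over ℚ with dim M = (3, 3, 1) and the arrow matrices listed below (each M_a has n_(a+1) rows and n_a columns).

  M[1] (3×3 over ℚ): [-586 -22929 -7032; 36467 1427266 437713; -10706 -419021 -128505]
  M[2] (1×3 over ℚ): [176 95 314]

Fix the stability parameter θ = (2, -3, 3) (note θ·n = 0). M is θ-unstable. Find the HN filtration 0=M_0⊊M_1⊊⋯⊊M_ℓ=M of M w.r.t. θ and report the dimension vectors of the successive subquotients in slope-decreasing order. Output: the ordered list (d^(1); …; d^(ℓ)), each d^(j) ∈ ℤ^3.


Via rank(M_{q-1}∘⋯∘M_p): M ≅ I[1,2]^2, I[1,3].
μ_θ-semistable layers: μ^(1)=3; μ^(2)=-1/2

((0, 0, 1); (3, 3, 0))


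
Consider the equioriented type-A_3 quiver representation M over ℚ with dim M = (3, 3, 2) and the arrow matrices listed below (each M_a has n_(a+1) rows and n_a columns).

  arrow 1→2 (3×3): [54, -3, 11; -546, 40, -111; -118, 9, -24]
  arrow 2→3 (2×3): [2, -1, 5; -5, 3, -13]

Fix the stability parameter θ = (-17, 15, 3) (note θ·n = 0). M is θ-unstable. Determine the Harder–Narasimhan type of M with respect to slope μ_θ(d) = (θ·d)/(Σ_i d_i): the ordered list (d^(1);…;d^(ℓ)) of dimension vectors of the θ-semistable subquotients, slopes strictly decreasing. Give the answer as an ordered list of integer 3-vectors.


Barcode: M ≅ I[1,2], I[1,3]^2. HN layers by μ_θ (3 steps, strictly decreasing):
  μ^(1)=15; μ^(2)=9; μ^(3)=-17

((0, 1, 0); (0, 2, 2); (3, 0, 0))


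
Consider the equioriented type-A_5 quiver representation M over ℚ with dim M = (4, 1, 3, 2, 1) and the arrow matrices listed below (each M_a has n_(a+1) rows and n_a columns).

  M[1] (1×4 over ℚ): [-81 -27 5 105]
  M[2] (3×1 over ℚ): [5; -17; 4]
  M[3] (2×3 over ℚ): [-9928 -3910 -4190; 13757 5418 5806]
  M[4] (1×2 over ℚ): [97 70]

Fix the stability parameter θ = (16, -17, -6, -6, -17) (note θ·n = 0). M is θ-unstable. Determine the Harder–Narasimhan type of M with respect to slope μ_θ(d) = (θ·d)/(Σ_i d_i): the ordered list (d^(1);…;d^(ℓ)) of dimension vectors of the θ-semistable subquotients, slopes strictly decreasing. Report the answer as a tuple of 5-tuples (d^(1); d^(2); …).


Interval decomposition of M: I[1,1]^3, I[1,4], I[3,3], I[3,5].
HN type (ℓ=4): μ^(1)=16; μ^(2)=-13/4; μ^(3)=-6; μ^(4)=-29/3

((3, 0, 0, 0, 0); (1, 1, 1, 1, 0); (0, 0, 1, 0, 0); (0, 0, 1, 1, 1))


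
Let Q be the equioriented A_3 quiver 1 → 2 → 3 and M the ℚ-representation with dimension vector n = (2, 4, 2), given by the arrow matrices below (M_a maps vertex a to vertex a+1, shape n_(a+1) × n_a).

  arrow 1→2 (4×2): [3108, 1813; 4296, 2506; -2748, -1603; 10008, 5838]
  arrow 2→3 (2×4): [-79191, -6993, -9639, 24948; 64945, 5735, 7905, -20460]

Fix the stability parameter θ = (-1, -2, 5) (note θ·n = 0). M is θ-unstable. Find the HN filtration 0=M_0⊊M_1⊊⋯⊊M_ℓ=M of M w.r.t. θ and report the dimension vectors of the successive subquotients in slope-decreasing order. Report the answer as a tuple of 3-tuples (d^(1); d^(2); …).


Barcode: M ≅ I[1,1], I[1,2], I[2,2]^2, I[2,3], I[3,3]. HN layers by μ_θ (4 steps, strictly decreasing):
  μ^(1)=5; μ^(2)=-1; μ^(3)=-3/2; μ^(4)=-2

((0, 0, 2); (1, 0, 0); (1, 1, 0); (0, 3, 0))


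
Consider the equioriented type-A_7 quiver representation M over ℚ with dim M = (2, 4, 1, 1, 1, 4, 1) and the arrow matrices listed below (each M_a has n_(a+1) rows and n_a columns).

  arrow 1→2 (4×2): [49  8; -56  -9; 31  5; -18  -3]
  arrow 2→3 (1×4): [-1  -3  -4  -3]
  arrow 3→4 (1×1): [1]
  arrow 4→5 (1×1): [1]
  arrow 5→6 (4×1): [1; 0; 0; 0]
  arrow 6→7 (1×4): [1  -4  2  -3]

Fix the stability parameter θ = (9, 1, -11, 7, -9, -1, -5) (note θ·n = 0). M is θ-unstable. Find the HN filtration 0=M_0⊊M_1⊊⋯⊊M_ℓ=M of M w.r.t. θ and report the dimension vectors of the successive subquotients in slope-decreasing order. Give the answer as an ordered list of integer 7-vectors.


Interval decomposition of M: I[1,2], I[1,7], I[2,2]^2, I[6,6]^3.
HN type (ℓ=4): μ^(1)=5; μ^(2)=1; μ^(3)=-1; μ^(4)=-9/7

((1, 1, 0, 0, 0, 0, 0); (0, 2, 0, 0, 0, 0, 0); (0, 0, 0, 0, 0, 3, 0); (1, 1, 1, 1, 1, 1, 1))


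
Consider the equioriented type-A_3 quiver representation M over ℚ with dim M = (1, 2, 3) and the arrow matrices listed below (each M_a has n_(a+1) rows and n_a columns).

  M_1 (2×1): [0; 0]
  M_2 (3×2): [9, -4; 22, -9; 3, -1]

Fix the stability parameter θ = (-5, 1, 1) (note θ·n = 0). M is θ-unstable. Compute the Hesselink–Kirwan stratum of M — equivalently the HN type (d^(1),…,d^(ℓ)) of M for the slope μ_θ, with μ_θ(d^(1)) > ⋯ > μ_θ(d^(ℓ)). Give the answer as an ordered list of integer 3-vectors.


Barcode: M ≅ I[1,1], I[2,3]^2, I[3,3]. HN layers by μ_θ (2 steps, strictly decreasing):
  μ^(1)=1; μ^(2)=-5

((0, 2, 3); (1, 0, 0))


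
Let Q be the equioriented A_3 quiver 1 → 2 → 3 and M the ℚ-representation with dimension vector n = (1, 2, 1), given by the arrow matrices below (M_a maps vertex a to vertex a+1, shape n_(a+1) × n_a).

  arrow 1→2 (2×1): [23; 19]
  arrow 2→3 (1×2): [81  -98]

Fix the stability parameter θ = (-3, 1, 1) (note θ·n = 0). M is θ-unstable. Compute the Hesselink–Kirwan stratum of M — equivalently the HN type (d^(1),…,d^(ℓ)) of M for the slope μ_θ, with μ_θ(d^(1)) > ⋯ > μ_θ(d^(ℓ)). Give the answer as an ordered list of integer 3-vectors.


Barcode: M ≅ I[1,3], I[2,2]. HN layers by μ_θ (2 steps, strictly decreasing):
  μ^(1)=1; μ^(2)=-3

((0, 2, 1); (1, 0, 0))


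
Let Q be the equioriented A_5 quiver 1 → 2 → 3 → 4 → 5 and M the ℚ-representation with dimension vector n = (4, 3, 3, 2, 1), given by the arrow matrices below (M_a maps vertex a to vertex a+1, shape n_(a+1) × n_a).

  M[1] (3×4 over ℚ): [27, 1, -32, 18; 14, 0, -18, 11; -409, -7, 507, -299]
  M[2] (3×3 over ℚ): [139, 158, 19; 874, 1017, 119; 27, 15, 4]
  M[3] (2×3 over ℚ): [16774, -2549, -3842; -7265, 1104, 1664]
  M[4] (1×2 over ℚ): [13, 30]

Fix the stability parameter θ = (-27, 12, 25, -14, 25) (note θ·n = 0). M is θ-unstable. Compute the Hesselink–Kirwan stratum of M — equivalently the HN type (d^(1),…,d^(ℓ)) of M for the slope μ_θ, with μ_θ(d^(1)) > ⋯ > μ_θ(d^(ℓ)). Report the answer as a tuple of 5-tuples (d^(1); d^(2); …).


Interval decomposition of M: I[1,1], I[1,3], I[1,4], I[1,5].
HN type (ℓ=4): μ^(1)=25; μ^(2)=12; μ^(3)=23/3; μ^(4)=-27

((0, 0, 1, 0, 1); (0, 1, 0, 0, 0); (0, 2, 2, 2, 0); (4, 0, 0, 0, 0))


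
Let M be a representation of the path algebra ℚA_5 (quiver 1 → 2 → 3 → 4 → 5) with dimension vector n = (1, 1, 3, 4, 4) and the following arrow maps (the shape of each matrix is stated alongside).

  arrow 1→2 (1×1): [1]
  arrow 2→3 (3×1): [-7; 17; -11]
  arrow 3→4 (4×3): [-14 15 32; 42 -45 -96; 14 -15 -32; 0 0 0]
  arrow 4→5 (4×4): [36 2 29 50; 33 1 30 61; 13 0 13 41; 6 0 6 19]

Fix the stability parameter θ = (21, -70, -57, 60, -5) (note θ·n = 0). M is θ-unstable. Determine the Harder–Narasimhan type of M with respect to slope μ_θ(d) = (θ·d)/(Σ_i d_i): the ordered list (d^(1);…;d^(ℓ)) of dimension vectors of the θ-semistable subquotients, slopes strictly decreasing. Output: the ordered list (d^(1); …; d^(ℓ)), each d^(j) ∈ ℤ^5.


Via rank(M_{q-1}∘⋯∘M_p): M ≅ I[1,5], I[3,3]^2, I[4,5]^3.
μ_θ-semistable layers: μ^(1)=55/2; μ^(2)=-106/3; μ^(3)=-57

((0, 0, 0, 4, 4); (1, 1, 1, 0, 0); (0, 0, 2, 0, 0))


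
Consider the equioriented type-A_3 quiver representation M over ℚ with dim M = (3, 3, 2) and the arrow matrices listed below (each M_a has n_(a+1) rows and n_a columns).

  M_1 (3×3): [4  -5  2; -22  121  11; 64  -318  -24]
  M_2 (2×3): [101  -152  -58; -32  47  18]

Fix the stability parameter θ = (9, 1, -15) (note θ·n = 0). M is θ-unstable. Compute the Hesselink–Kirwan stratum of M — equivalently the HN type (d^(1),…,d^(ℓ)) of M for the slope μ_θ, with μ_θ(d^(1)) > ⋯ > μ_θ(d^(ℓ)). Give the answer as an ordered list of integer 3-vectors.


Interval decomposition of M: I[1,1], I[1,3]^2, I[2,2].
HN type (ℓ=3): μ^(1)=9; μ^(2)=1; μ^(3)=-5/3

((1, 0, 0); (0, 1, 0); (2, 2, 2))


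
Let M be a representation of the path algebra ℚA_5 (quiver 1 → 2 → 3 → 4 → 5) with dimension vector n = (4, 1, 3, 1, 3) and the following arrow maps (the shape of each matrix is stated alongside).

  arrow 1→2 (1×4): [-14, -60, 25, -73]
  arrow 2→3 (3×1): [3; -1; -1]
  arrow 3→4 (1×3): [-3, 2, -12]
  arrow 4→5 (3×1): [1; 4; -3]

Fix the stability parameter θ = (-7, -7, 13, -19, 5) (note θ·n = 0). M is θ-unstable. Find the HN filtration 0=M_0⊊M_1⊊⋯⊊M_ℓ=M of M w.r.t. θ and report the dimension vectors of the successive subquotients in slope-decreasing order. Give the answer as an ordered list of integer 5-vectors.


Via rank(M_{q-1}∘⋯∘M_p): M ≅ I[1,1]^3, I[1,5], I[3,3]^2, I[5,5]^2.
μ_θ-semistable layers: μ^(1)=13; μ^(2)=5; μ^(3)=-3; μ^(4)=-7

((0, 0, 2, 0, 0); (0, 0, 0, 0, 3); (0, 0, 1, 1, 0); (4, 1, 0, 0, 0))


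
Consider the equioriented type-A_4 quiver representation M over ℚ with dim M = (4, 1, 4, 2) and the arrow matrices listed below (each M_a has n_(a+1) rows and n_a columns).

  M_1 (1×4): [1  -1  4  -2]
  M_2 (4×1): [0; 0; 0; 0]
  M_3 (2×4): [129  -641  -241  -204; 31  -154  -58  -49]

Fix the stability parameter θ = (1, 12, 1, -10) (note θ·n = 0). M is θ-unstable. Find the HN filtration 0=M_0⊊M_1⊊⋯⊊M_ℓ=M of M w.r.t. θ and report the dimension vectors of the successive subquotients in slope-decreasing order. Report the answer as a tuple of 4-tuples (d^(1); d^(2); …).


Via rank(M_{q-1}∘⋯∘M_p): M ≅ I[1,1]^3, I[1,2], I[3,3]^2, I[3,4]^2.
μ_θ-semistable layers: μ^(1)=12; μ^(2)=1; μ^(3)=-9/2

((0, 1, 0, 0); (4, 0, 2, 0); (0, 0, 2, 2))


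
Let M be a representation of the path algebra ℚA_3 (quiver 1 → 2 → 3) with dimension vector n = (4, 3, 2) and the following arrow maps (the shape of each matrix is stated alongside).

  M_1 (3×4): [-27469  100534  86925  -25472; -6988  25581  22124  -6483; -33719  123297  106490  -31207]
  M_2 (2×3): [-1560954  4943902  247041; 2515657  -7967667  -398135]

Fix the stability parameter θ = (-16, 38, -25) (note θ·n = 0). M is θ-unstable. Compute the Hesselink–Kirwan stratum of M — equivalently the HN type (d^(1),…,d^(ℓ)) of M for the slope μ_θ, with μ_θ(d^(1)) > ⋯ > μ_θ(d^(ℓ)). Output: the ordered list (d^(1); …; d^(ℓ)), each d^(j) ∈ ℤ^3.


Interval decomposition of M: I[1,1], I[1,2], I[1,3]^2.
HN type (ℓ=3): μ^(1)=38; μ^(2)=13/2; μ^(3)=-16

((0, 1, 0); (0, 2, 2); (4, 0, 0))


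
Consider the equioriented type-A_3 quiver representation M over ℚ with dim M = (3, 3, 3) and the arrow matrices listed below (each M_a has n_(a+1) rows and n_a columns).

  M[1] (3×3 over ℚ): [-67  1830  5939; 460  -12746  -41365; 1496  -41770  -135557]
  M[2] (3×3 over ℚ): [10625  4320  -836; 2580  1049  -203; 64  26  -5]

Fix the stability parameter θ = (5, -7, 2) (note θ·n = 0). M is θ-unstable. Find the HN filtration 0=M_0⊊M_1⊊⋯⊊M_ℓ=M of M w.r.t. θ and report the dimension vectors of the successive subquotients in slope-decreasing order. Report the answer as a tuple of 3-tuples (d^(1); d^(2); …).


Via rank(M_{q-1}∘⋯∘M_p): M ≅ I[1,1], I[1,3]^2, I[2,3].
μ_θ-semistable layers: μ^(1)=5; μ^(2)=2; μ^(3)=-1; μ^(4)=-7

((1, 0, 0); (0, 0, 3); (2, 2, 0); (0, 1, 0))


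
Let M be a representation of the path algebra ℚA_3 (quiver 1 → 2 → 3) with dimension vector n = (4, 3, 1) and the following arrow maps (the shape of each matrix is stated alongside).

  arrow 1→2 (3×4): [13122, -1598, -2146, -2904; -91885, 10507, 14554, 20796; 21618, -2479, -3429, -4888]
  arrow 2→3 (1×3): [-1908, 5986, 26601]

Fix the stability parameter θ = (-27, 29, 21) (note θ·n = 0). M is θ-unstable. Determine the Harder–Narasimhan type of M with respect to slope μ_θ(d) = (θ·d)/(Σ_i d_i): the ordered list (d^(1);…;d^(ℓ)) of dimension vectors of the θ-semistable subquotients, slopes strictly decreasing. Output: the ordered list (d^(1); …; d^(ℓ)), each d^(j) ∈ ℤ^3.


Barcode: M ≅ I[1,1], I[1,2]^2, I[1,3]. HN layers by μ_θ (3 steps, strictly decreasing):
  μ^(1)=29; μ^(2)=25; μ^(3)=-27

((0, 2, 0); (0, 1, 1); (4, 0, 0))


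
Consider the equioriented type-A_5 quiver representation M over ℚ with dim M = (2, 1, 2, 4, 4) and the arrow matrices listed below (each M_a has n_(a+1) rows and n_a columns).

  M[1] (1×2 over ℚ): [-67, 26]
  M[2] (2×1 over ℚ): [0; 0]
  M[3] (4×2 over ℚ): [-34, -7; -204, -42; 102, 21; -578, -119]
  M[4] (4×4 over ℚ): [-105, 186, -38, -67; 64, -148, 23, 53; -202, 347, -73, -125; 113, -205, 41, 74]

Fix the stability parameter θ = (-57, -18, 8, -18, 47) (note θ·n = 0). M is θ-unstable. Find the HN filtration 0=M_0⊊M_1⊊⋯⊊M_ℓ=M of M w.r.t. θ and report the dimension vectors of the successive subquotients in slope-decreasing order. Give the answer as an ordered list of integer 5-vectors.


Via rank(M_{q-1}∘⋯∘M_p): M ≅ I[1,1], I[1,2], I[3,3], I[3,5], I[4,5]^3.
μ_θ-semistable layers: μ^(1)=47; μ^(2)=8; μ^(3)=-5; μ^(4)=-18; μ^(5)=-57

((0, 0, 0, 0, 4); (0, 0, 1, 0, 0); (0, 0, 1, 1, 0); (0, 1, 0, 3, 0); (2, 0, 0, 0, 0))


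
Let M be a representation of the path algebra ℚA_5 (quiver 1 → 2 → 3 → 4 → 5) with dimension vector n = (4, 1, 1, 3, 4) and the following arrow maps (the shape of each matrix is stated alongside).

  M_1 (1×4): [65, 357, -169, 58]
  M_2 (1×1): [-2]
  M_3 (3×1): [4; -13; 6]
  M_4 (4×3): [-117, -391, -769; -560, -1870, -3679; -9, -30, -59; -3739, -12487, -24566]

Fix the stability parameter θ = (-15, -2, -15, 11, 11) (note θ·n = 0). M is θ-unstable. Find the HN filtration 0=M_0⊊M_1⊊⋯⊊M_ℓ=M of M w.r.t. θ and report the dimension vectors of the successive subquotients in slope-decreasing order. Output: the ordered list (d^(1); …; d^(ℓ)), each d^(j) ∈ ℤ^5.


Barcode: M ≅ I[1,1]^3, I[1,5], I[4,5]^2, I[5,5]. HN layers by μ_θ (3 steps, strictly decreasing):
  μ^(1)=11; μ^(2)=-17/2; μ^(3)=-15

((0, 0, 0, 3, 4); (0, 1, 1, 0, 0); (4, 0, 0, 0, 0))


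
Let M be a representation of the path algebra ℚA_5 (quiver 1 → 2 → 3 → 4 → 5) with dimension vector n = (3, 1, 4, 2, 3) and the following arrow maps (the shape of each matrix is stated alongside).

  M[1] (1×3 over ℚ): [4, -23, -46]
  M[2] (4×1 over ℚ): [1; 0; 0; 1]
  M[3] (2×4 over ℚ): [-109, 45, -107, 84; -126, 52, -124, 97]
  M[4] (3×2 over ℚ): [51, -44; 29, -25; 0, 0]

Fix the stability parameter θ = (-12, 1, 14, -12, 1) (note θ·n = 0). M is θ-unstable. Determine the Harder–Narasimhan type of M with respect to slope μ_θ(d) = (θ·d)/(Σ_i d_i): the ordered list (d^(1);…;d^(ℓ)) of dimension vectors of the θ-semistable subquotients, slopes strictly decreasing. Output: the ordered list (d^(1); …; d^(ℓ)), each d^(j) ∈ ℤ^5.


Interval decomposition of M: I[1,1]^2, I[1,5], I[3,3]^2, I[3,5], I[5,5].
HN type (ℓ=3): μ^(1)=14; μ^(2)=1; μ^(3)=-12

((0, 0, 2, 0, 0); (0, 1, 2, 2, 3); (3, 0, 0, 0, 0))


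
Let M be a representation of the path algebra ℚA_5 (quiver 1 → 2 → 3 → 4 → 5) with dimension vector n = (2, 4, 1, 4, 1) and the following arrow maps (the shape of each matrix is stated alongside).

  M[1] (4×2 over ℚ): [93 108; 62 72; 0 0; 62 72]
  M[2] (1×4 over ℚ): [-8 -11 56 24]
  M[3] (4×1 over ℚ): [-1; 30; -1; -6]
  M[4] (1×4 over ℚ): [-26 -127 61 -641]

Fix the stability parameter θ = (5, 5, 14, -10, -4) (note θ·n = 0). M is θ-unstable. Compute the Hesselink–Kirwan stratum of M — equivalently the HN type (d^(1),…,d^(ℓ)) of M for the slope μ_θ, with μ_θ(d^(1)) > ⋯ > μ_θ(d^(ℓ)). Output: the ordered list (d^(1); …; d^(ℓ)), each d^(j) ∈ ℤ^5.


Interval decomposition of M: I[1,1], I[1,5], I[2,2]^3, I[4,4]^3.
HN type (ℓ=3): μ^(1)=5; μ^(2)=2; μ^(3)=-10

((1, 3, 0, 0, 0); (1, 1, 1, 1, 1); (0, 0, 0, 3, 0))


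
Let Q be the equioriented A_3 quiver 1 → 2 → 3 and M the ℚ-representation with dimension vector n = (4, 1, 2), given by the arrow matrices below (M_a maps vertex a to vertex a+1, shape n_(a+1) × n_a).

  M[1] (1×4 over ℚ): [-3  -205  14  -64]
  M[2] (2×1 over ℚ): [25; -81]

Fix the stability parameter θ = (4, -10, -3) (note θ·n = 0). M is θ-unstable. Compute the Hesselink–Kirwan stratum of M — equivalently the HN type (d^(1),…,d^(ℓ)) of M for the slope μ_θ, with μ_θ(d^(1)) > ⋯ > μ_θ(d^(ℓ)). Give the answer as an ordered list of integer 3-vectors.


Barcode: M ≅ I[1,1]^3, I[1,3], I[3,3]. HN layers by μ_θ (2 steps, strictly decreasing):
  μ^(1)=4; μ^(2)=-3

((3, 0, 0); (1, 1, 2))


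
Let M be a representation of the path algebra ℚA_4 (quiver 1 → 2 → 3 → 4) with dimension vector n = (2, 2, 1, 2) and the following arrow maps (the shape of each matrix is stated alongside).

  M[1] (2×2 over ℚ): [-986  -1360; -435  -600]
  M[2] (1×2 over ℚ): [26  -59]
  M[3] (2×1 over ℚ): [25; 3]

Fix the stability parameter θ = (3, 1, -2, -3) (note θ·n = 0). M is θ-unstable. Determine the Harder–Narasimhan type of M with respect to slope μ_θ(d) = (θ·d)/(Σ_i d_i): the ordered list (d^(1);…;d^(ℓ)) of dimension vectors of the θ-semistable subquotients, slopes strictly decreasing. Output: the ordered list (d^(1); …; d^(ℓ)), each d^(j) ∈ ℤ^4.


Interval decomposition of M: I[1,1], I[1,4], I[2,2], I[4,4].
HN type (ℓ=4): μ^(1)=3; μ^(2)=1; μ^(3)=-1/4; μ^(4)=-3

((1, 0, 0, 0); (0, 1, 0, 0); (1, 1, 1, 1); (0, 0, 0, 1))


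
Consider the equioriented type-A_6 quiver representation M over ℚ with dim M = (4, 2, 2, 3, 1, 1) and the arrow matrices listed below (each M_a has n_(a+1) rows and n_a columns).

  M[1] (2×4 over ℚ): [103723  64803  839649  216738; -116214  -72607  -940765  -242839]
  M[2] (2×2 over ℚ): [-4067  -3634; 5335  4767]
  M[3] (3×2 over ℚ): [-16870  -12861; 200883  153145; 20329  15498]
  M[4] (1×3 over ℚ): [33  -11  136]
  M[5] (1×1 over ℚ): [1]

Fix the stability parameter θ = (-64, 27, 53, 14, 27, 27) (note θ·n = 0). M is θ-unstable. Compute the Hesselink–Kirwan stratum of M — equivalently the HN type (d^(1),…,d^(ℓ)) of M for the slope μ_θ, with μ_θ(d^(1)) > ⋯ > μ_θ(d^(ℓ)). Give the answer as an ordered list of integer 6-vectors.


Barcode: M ≅ I[1,1]^2, I[1,4], I[1,6], I[4,4]. HN layers by μ_θ (5 steps, strictly decreasing):
  μ^(1)=67/2; μ^(2)=121/4; μ^(3)=27; μ^(4)=14; μ^(5)=-64

((0, 0, 1, 1, 0, 0); (0, 0, 1, 1, 1, 1); (0, 2, 0, 0, 0, 0); (0, 0, 0, 1, 0, 0); (4, 0, 0, 0, 0, 0))


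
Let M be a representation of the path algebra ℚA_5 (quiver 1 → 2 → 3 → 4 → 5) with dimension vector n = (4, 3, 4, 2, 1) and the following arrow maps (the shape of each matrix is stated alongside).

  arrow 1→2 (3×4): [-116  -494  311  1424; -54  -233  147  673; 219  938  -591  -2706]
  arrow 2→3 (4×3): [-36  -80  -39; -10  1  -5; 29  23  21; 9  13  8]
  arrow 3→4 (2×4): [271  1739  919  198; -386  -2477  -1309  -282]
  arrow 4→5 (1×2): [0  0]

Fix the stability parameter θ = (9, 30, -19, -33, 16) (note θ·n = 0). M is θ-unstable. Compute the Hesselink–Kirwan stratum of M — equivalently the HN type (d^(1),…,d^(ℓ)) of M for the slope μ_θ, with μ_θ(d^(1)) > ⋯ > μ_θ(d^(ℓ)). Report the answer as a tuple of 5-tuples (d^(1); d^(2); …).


Barcode: M ≅ I[1,1], I[1,3], I[1,4]^2, I[3,3], I[5,5]. HN layers by μ_θ (5 steps, strictly decreasing):
  μ^(1)=16; μ^(2)=9; μ^(3)=20/3; μ^(4)=-13/4; μ^(5)=-19

((0, 0, 0, 0, 1); (1, 0, 0, 0, 0); (1, 1, 1, 0, 0); (2, 2, 2, 2, 0); (0, 0, 1, 0, 0))
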